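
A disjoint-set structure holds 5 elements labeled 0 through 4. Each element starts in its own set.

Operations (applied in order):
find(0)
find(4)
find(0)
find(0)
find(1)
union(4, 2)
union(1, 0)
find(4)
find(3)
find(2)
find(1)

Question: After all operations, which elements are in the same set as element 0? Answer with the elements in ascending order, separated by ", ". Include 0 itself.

Answer: 0, 1

Derivation:
Step 1: find(0) -> no change; set of 0 is {0}
Step 2: find(4) -> no change; set of 4 is {4}
Step 3: find(0) -> no change; set of 0 is {0}
Step 4: find(0) -> no change; set of 0 is {0}
Step 5: find(1) -> no change; set of 1 is {1}
Step 6: union(4, 2) -> merged; set of 4 now {2, 4}
Step 7: union(1, 0) -> merged; set of 1 now {0, 1}
Step 8: find(4) -> no change; set of 4 is {2, 4}
Step 9: find(3) -> no change; set of 3 is {3}
Step 10: find(2) -> no change; set of 2 is {2, 4}
Step 11: find(1) -> no change; set of 1 is {0, 1}
Component of 0: {0, 1}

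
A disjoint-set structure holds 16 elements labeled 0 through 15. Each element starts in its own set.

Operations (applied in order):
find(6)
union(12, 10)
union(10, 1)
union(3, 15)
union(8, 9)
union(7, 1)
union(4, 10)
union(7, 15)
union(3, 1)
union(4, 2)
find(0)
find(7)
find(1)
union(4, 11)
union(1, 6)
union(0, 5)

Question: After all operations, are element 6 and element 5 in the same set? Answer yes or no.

Answer: no

Derivation:
Step 1: find(6) -> no change; set of 6 is {6}
Step 2: union(12, 10) -> merged; set of 12 now {10, 12}
Step 3: union(10, 1) -> merged; set of 10 now {1, 10, 12}
Step 4: union(3, 15) -> merged; set of 3 now {3, 15}
Step 5: union(8, 9) -> merged; set of 8 now {8, 9}
Step 6: union(7, 1) -> merged; set of 7 now {1, 7, 10, 12}
Step 7: union(4, 10) -> merged; set of 4 now {1, 4, 7, 10, 12}
Step 8: union(7, 15) -> merged; set of 7 now {1, 3, 4, 7, 10, 12, 15}
Step 9: union(3, 1) -> already same set; set of 3 now {1, 3, 4, 7, 10, 12, 15}
Step 10: union(4, 2) -> merged; set of 4 now {1, 2, 3, 4, 7, 10, 12, 15}
Step 11: find(0) -> no change; set of 0 is {0}
Step 12: find(7) -> no change; set of 7 is {1, 2, 3, 4, 7, 10, 12, 15}
Step 13: find(1) -> no change; set of 1 is {1, 2, 3, 4, 7, 10, 12, 15}
Step 14: union(4, 11) -> merged; set of 4 now {1, 2, 3, 4, 7, 10, 11, 12, 15}
Step 15: union(1, 6) -> merged; set of 1 now {1, 2, 3, 4, 6, 7, 10, 11, 12, 15}
Step 16: union(0, 5) -> merged; set of 0 now {0, 5}
Set of 6: {1, 2, 3, 4, 6, 7, 10, 11, 12, 15}; 5 is not a member.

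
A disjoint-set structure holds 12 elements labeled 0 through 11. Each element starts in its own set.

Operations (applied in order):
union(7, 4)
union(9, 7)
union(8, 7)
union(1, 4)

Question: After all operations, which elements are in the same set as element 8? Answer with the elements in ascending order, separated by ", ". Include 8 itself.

Answer: 1, 4, 7, 8, 9

Derivation:
Step 1: union(7, 4) -> merged; set of 7 now {4, 7}
Step 2: union(9, 7) -> merged; set of 9 now {4, 7, 9}
Step 3: union(8, 7) -> merged; set of 8 now {4, 7, 8, 9}
Step 4: union(1, 4) -> merged; set of 1 now {1, 4, 7, 8, 9}
Component of 8: {1, 4, 7, 8, 9}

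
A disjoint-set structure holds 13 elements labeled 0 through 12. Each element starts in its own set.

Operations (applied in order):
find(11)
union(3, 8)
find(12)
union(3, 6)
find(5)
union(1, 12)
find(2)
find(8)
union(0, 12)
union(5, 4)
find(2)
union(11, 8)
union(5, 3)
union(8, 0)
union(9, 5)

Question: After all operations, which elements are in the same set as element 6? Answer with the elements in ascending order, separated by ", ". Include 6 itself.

Step 1: find(11) -> no change; set of 11 is {11}
Step 2: union(3, 8) -> merged; set of 3 now {3, 8}
Step 3: find(12) -> no change; set of 12 is {12}
Step 4: union(3, 6) -> merged; set of 3 now {3, 6, 8}
Step 5: find(5) -> no change; set of 5 is {5}
Step 6: union(1, 12) -> merged; set of 1 now {1, 12}
Step 7: find(2) -> no change; set of 2 is {2}
Step 8: find(8) -> no change; set of 8 is {3, 6, 8}
Step 9: union(0, 12) -> merged; set of 0 now {0, 1, 12}
Step 10: union(5, 4) -> merged; set of 5 now {4, 5}
Step 11: find(2) -> no change; set of 2 is {2}
Step 12: union(11, 8) -> merged; set of 11 now {3, 6, 8, 11}
Step 13: union(5, 3) -> merged; set of 5 now {3, 4, 5, 6, 8, 11}
Step 14: union(8, 0) -> merged; set of 8 now {0, 1, 3, 4, 5, 6, 8, 11, 12}
Step 15: union(9, 5) -> merged; set of 9 now {0, 1, 3, 4, 5, 6, 8, 9, 11, 12}
Component of 6: {0, 1, 3, 4, 5, 6, 8, 9, 11, 12}

Answer: 0, 1, 3, 4, 5, 6, 8, 9, 11, 12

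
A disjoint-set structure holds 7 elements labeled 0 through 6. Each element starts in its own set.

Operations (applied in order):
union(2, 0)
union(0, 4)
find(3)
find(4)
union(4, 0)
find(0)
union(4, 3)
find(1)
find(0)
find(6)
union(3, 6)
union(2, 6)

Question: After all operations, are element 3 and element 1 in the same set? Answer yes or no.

Answer: no

Derivation:
Step 1: union(2, 0) -> merged; set of 2 now {0, 2}
Step 2: union(0, 4) -> merged; set of 0 now {0, 2, 4}
Step 3: find(3) -> no change; set of 3 is {3}
Step 4: find(4) -> no change; set of 4 is {0, 2, 4}
Step 5: union(4, 0) -> already same set; set of 4 now {0, 2, 4}
Step 6: find(0) -> no change; set of 0 is {0, 2, 4}
Step 7: union(4, 3) -> merged; set of 4 now {0, 2, 3, 4}
Step 8: find(1) -> no change; set of 1 is {1}
Step 9: find(0) -> no change; set of 0 is {0, 2, 3, 4}
Step 10: find(6) -> no change; set of 6 is {6}
Step 11: union(3, 6) -> merged; set of 3 now {0, 2, 3, 4, 6}
Step 12: union(2, 6) -> already same set; set of 2 now {0, 2, 3, 4, 6}
Set of 3: {0, 2, 3, 4, 6}; 1 is not a member.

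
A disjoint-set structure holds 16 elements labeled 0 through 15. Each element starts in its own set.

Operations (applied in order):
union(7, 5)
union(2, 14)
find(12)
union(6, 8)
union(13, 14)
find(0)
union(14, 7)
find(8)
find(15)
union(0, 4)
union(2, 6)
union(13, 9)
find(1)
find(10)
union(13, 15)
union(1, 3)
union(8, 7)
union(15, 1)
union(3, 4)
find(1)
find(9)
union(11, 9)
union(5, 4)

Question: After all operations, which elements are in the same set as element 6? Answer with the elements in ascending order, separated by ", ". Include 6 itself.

Answer: 0, 1, 2, 3, 4, 5, 6, 7, 8, 9, 11, 13, 14, 15

Derivation:
Step 1: union(7, 5) -> merged; set of 7 now {5, 7}
Step 2: union(2, 14) -> merged; set of 2 now {2, 14}
Step 3: find(12) -> no change; set of 12 is {12}
Step 4: union(6, 8) -> merged; set of 6 now {6, 8}
Step 5: union(13, 14) -> merged; set of 13 now {2, 13, 14}
Step 6: find(0) -> no change; set of 0 is {0}
Step 7: union(14, 7) -> merged; set of 14 now {2, 5, 7, 13, 14}
Step 8: find(8) -> no change; set of 8 is {6, 8}
Step 9: find(15) -> no change; set of 15 is {15}
Step 10: union(0, 4) -> merged; set of 0 now {0, 4}
Step 11: union(2, 6) -> merged; set of 2 now {2, 5, 6, 7, 8, 13, 14}
Step 12: union(13, 9) -> merged; set of 13 now {2, 5, 6, 7, 8, 9, 13, 14}
Step 13: find(1) -> no change; set of 1 is {1}
Step 14: find(10) -> no change; set of 10 is {10}
Step 15: union(13, 15) -> merged; set of 13 now {2, 5, 6, 7, 8, 9, 13, 14, 15}
Step 16: union(1, 3) -> merged; set of 1 now {1, 3}
Step 17: union(8, 7) -> already same set; set of 8 now {2, 5, 6, 7, 8, 9, 13, 14, 15}
Step 18: union(15, 1) -> merged; set of 15 now {1, 2, 3, 5, 6, 7, 8, 9, 13, 14, 15}
Step 19: union(3, 4) -> merged; set of 3 now {0, 1, 2, 3, 4, 5, 6, 7, 8, 9, 13, 14, 15}
Step 20: find(1) -> no change; set of 1 is {0, 1, 2, 3, 4, 5, 6, 7, 8, 9, 13, 14, 15}
Step 21: find(9) -> no change; set of 9 is {0, 1, 2, 3, 4, 5, 6, 7, 8, 9, 13, 14, 15}
Step 22: union(11, 9) -> merged; set of 11 now {0, 1, 2, 3, 4, 5, 6, 7, 8, 9, 11, 13, 14, 15}
Step 23: union(5, 4) -> already same set; set of 5 now {0, 1, 2, 3, 4, 5, 6, 7, 8, 9, 11, 13, 14, 15}
Component of 6: {0, 1, 2, 3, 4, 5, 6, 7, 8, 9, 11, 13, 14, 15}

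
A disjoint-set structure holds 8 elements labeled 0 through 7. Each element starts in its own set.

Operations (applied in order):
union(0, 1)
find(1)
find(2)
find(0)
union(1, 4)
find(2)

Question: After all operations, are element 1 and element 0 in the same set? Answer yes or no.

Answer: yes

Derivation:
Step 1: union(0, 1) -> merged; set of 0 now {0, 1}
Step 2: find(1) -> no change; set of 1 is {0, 1}
Step 3: find(2) -> no change; set of 2 is {2}
Step 4: find(0) -> no change; set of 0 is {0, 1}
Step 5: union(1, 4) -> merged; set of 1 now {0, 1, 4}
Step 6: find(2) -> no change; set of 2 is {2}
Set of 1: {0, 1, 4}; 0 is a member.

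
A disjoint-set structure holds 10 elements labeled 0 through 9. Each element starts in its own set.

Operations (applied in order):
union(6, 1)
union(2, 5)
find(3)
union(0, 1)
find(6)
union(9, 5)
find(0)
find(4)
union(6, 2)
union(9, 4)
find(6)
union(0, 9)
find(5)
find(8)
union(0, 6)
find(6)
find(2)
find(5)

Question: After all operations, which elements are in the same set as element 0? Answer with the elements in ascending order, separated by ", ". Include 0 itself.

Answer: 0, 1, 2, 4, 5, 6, 9

Derivation:
Step 1: union(6, 1) -> merged; set of 6 now {1, 6}
Step 2: union(2, 5) -> merged; set of 2 now {2, 5}
Step 3: find(3) -> no change; set of 3 is {3}
Step 4: union(0, 1) -> merged; set of 0 now {0, 1, 6}
Step 5: find(6) -> no change; set of 6 is {0, 1, 6}
Step 6: union(9, 5) -> merged; set of 9 now {2, 5, 9}
Step 7: find(0) -> no change; set of 0 is {0, 1, 6}
Step 8: find(4) -> no change; set of 4 is {4}
Step 9: union(6, 2) -> merged; set of 6 now {0, 1, 2, 5, 6, 9}
Step 10: union(9, 4) -> merged; set of 9 now {0, 1, 2, 4, 5, 6, 9}
Step 11: find(6) -> no change; set of 6 is {0, 1, 2, 4, 5, 6, 9}
Step 12: union(0, 9) -> already same set; set of 0 now {0, 1, 2, 4, 5, 6, 9}
Step 13: find(5) -> no change; set of 5 is {0, 1, 2, 4, 5, 6, 9}
Step 14: find(8) -> no change; set of 8 is {8}
Step 15: union(0, 6) -> already same set; set of 0 now {0, 1, 2, 4, 5, 6, 9}
Step 16: find(6) -> no change; set of 6 is {0, 1, 2, 4, 5, 6, 9}
Step 17: find(2) -> no change; set of 2 is {0, 1, 2, 4, 5, 6, 9}
Step 18: find(5) -> no change; set of 5 is {0, 1, 2, 4, 5, 6, 9}
Component of 0: {0, 1, 2, 4, 5, 6, 9}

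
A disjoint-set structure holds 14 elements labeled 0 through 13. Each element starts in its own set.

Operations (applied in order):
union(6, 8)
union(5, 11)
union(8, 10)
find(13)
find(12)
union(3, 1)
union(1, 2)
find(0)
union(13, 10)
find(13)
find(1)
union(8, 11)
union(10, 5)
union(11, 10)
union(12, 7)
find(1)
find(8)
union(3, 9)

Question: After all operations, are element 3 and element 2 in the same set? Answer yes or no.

Step 1: union(6, 8) -> merged; set of 6 now {6, 8}
Step 2: union(5, 11) -> merged; set of 5 now {5, 11}
Step 3: union(8, 10) -> merged; set of 8 now {6, 8, 10}
Step 4: find(13) -> no change; set of 13 is {13}
Step 5: find(12) -> no change; set of 12 is {12}
Step 6: union(3, 1) -> merged; set of 3 now {1, 3}
Step 7: union(1, 2) -> merged; set of 1 now {1, 2, 3}
Step 8: find(0) -> no change; set of 0 is {0}
Step 9: union(13, 10) -> merged; set of 13 now {6, 8, 10, 13}
Step 10: find(13) -> no change; set of 13 is {6, 8, 10, 13}
Step 11: find(1) -> no change; set of 1 is {1, 2, 3}
Step 12: union(8, 11) -> merged; set of 8 now {5, 6, 8, 10, 11, 13}
Step 13: union(10, 5) -> already same set; set of 10 now {5, 6, 8, 10, 11, 13}
Step 14: union(11, 10) -> already same set; set of 11 now {5, 6, 8, 10, 11, 13}
Step 15: union(12, 7) -> merged; set of 12 now {7, 12}
Step 16: find(1) -> no change; set of 1 is {1, 2, 3}
Step 17: find(8) -> no change; set of 8 is {5, 6, 8, 10, 11, 13}
Step 18: union(3, 9) -> merged; set of 3 now {1, 2, 3, 9}
Set of 3: {1, 2, 3, 9}; 2 is a member.

Answer: yes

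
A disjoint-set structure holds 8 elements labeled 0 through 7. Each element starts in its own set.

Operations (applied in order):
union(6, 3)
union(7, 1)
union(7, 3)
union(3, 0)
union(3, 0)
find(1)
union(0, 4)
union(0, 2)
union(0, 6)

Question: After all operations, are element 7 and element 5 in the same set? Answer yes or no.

Answer: no

Derivation:
Step 1: union(6, 3) -> merged; set of 6 now {3, 6}
Step 2: union(7, 1) -> merged; set of 7 now {1, 7}
Step 3: union(7, 3) -> merged; set of 7 now {1, 3, 6, 7}
Step 4: union(3, 0) -> merged; set of 3 now {0, 1, 3, 6, 7}
Step 5: union(3, 0) -> already same set; set of 3 now {0, 1, 3, 6, 7}
Step 6: find(1) -> no change; set of 1 is {0, 1, 3, 6, 7}
Step 7: union(0, 4) -> merged; set of 0 now {0, 1, 3, 4, 6, 7}
Step 8: union(0, 2) -> merged; set of 0 now {0, 1, 2, 3, 4, 6, 7}
Step 9: union(0, 6) -> already same set; set of 0 now {0, 1, 2, 3, 4, 6, 7}
Set of 7: {0, 1, 2, 3, 4, 6, 7}; 5 is not a member.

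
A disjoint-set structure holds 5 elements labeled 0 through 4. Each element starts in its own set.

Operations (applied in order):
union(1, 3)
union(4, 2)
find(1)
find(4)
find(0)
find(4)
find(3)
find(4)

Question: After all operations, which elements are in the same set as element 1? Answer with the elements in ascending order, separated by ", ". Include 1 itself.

Answer: 1, 3

Derivation:
Step 1: union(1, 3) -> merged; set of 1 now {1, 3}
Step 2: union(4, 2) -> merged; set of 4 now {2, 4}
Step 3: find(1) -> no change; set of 1 is {1, 3}
Step 4: find(4) -> no change; set of 4 is {2, 4}
Step 5: find(0) -> no change; set of 0 is {0}
Step 6: find(4) -> no change; set of 4 is {2, 4}
Step 7: find(3) -> no change; set of 3 is {1, 3}
Step 8: find(4) -> no change; set of 4 is {2, 4}
Component of 1: {1, 3}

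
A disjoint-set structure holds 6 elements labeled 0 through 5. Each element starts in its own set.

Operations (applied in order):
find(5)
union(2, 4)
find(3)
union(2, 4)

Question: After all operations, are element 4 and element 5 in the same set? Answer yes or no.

Step 1: find(5) -> no change; set of 5 is {5}
Step 2: union(2, 4) -> merged; set of 2 now {2, 4}
Step 3: find(3) -> no change; set of 3 is {3}
Step 4: union(2, 4) -> already same set; set of 2 now {2, 4}
Set of 4: {2, 4}; 5 is not a member.

Answer: no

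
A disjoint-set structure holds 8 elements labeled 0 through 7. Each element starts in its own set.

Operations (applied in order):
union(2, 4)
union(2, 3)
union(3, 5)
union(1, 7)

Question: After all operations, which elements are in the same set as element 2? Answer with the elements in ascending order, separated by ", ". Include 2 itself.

Answer: 2, 3, 4, 5

Derivation:
Step 1: union(2, 4) -> merged; set of 2 now {2, 4}
Step 2: union(2, 3) -> merged; set of 2 now {2, 3, 4}
Step 3: union(3, 5) -> merged; set of 3 now {2, 3, 4, 5}
Step 4: union(1, 7) -> merged; set of 1 now {1, 7}
Component of 2: {2, 3, 4, 5}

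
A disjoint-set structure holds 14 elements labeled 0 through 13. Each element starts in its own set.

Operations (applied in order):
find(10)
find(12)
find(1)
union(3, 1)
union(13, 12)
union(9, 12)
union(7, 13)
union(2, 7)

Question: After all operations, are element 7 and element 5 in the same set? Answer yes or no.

Step 1: find(10) -> no change; set of 10 is {10}
Step 2: find(12) -> no change; set of 12 is {12}
Step 3: find(1) -> no change; set of 1 is {1}
Step 4: union(3, 1) -> merged; set of 3 now {1, 3}
Step 5: union(13, 12) -> merged; set of 13 now {12, 13}
Step 6: union(9, 12) -> merged; set of 9 now {9, 12, 13}
Step 7: union(7, 13) -> merged; set of 7 now {7, 9, 12, 13}
Step 8: union(2, 7) -> merged; set of 2 now {2, 7, 9, 12, 13}
Set of 7: {2, 7, 9, 12, 13}; 5 is not a member.

Answer: no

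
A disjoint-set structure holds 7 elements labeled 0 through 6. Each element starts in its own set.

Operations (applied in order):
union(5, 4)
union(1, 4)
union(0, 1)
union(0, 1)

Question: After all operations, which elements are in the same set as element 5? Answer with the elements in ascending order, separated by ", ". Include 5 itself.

Step 1: union(5, 4) -> merged; set of 5 now {4, 5}
Step 2: union(1, 4) -> merged; set of 1 now {1, 4, 5}
Step 3: union(0, 1) -> merged; set of 0 now {0, 1, 4, 5}
Step 4: union(0, 1) -> already same set; set of 0 now {0, 1, 4, 5}
Component of 5: {0, 1, 4, 5}

Answer: 0, 1, 4, 5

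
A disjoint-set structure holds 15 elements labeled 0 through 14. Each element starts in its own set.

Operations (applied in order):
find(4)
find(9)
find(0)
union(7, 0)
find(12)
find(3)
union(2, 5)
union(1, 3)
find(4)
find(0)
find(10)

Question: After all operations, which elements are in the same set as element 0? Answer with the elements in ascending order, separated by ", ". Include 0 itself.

Answer: 0, 7

Derivation:
Step 1: find(4) -> no change; set of 4 is {4}
Step 2: find(9) -> no change; set of 9 is {9}
Step 3: find(0) -> no change; set of 0 is {0}
Step 4: union(7, 0) -> merged; set of 7 now {0, 7}
Step 5: find(12) -> no change; set of 12 is {12}
Step 6: find(3) -> no change; set of 3 is {3}
Step 7: union(2, 5) -> merged; set of 2 now {2, 5}
Step 8: union(1, 3) -> merged; set of 1 now {1, 3}
Step 9: find(4) -> no change; set of 4 is {4}
Step 10: find(0) -> no change; set of 0 is {0, 7}
Step 11: find(10) -> no change; set of 10 is {10}
Component of 0: {0, 7}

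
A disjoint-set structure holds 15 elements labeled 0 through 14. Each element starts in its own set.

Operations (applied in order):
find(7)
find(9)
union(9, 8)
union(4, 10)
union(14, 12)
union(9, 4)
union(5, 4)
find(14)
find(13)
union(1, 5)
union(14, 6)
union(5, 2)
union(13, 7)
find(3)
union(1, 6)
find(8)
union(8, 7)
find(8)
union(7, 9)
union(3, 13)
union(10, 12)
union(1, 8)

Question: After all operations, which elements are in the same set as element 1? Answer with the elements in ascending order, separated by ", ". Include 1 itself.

Answer: 1, 2, 3, 4, 5, 6, 7, 8, 9, 10, 12, 13, 14

Derivation:
Step 1: find(7) -> no change; set of 7 is {7}
Step 2: find(9) -> no change; set of 9 is {9}
Step 3: union(9, 8) -> merged; set of 9 now {8, 9}
Step 4: union(4, 10) -> merged; set of 4 now {4, 10}
Step 5: union(14, 12) -> merged; set of 14 now {12, 14}
Step 6: union(9, 4) -> merged; set of 9 now {4, 8, 9, 10}
Step 7: union(5, 4) -> merged; set of 5 now {4, 5, 8, 9, 10}
Step 8: find(14) -> no change; set of 14 is {12, 14}
Step 9: find(13) -> no change; set of 13 is {13}
Step 10: union(1, 5) -> merged; set of 1 now {1, 4, 5, 8, 9, 10}
Step 11: union(14, 6) -> merged; set of 14 now {6, 12, 14}
Step 12: union(5, 2) -> merged; set of 5 now {1, 2, 4, 5, 8, 9, 10}
Step 13: union(13, 7) -> merged; set of 13 now {7, 13}
Step 14: find(3) -> no change; set of 3 is {3}
Step 15: union(1, 6) -> merged; set of 1 now {1, 2, 4, 5, 6, 8, 9, 10, 12, 14}
Step 16: find(8) -> no change; set of 8 is {1, 2, 4, 5, 6, 8, 9, 10, 12, 14}
Step 17: union(8, 7) -> merged; set of 8 now {1, 2, 4, 5, 6, 7, 8, 9, 10, 12, 13, 14}
Step 18: find(8) -> no change; set of 8 is {1, 2, 4, 5, 6, 7, 8, 9, 10, 12, 13, 14}
Step 19: union(7, 9) -> already same set; set of 7 now {1, 2, 4, 5, 6, 7, 8, 9, 10, 12, 13, 14}
Step 20: union(3, 13) -> merged; set of 3 now {1, 2, 3, 4, 5, 6, 7, 8, 9, 10, 12, 13, 14}
Step 21: union(10, 12) -> already same set; set of 10 now {1, 2, 3, 4, 5, 6, 7, 8, 9, 10, 12, 13, 14}
Step 22: union(1, 8) -> already same set; set of 1 now {1, 2, 3, 4, 5, 6, 7, 8, 9, 10, 12, 13, 14}
Component of 1: {1, 2, 3, 4, 5, 6, 7, 8, 9, 10, 12, 13, 14}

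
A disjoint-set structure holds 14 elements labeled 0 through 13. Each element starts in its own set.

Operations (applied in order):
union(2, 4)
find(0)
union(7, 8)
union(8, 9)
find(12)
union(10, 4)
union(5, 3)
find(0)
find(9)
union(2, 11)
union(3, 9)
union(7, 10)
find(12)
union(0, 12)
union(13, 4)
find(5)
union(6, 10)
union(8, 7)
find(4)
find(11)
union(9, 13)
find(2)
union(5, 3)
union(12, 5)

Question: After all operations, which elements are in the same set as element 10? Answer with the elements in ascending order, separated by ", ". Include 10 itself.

Answer: 0, 2, 3, 4, 5, 6, 7, 8, 9, 10, 11, 12, 13

Derivation:
Step 1: union(2, 4) -> merged; set of 2 now {2, 4}
Step 2: find(0) -> no change; set of 0 is {0}
Step 3: union(7, 8) -> merged; set of 7 now {7, 8}
Step 4: union(8, 9) -> merged; set of 8 now {7, 8, 9}
Step 5: find(12) -> no change; set of 12 is {12}
Step 6: union(10, 4) -> merged; set of 10 now {2, 4, 10}
Step 7: union(5, 3) -> merged; set of 5 now {3, 5}
Step 8: find(0) -> no change; set of 0 is {0}
Step 9: find(9) -> no change; set of 9 is {7, 8, 9}
Step 10: union(2, 11) -> merged; set of 2 now {2, 4, 10, 11}
Step 11: union(3, 9) -> merged; set of 3 now {3, 5, 7, 8, 9}
Step 12: union(7, 10) -> merged; set of 7 now {2, 3, 4, 5, 7, 8, 9, 10, 11}
Step 13: find(12) -> no change; set of 12 is {12}
Step 14: union(0, 12) -> merged; set of 0 now {0, 12}
Step 15: union(13, 4) -> merged; set of 13 now {2, 3, 4, 5, 7, 8, 9, 10, 11, 13}
Step 16: find(5) -> no change; set of 5 is {2, 3, 4, 5, 7, 8, 9, 10, 11, 13}
Step 17: union(6, 10) -> merged; set of 6 now {2, 3, 4, 5, 6, 7, 8, 9, 10, 11, 13}
Step 18: union(8, 7) -> already same set; set of 8 now {2, 3, 4, 5, 6, 7, 8, 9, 10, 11, 13}
Step 19: find(4) -> no change; set of 4 is {2, 3, 4, 5, 6, 7, 8, 9, 10, 11, 13}
Step 20: find(11) -> no change; set of 11 is {2, 3, 4, 5, 6, 7, 8, 9, 10, 11, 13}
Step 21: union(9, 13) -> already same set; set of 9 now {2, 3, 4, 5, 6, 7, 8, 9, 10, 11, 13}
Step 22: find(2) -> no change; set of 2 is {2, 3, 4, 5, 6, 7, 8, 9, 10, 11, 13}
Step 23: union(5, 3) -> already same set; set of 5 now {2, 3, 4, 5, 6, 7, 8, 9, 10, 11, 13}
Step 24: union(12, 5) -> merged; set of 12 now {0, 2, 3, 4, 5, 6, 7, 8, 9, 10, 11, 12, 13}
Component of 10: {0, 2, 3, 4, 5, 6, 7, 8, 9, 10, 11, 12, 13}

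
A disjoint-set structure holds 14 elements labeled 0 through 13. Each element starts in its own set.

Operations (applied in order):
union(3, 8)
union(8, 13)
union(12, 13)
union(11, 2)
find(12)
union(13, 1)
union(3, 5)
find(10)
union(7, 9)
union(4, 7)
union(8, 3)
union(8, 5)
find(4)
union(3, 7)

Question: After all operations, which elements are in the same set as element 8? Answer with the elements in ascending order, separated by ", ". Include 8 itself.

Answer: 1, 3, 4, 5, 7, 8, 9, 12, 13

Derivation:
Step 1: union(3, 8) -> merged; set of 3 now {3, 8}
Step 2: union(8, 13) -> merged; set of 8 now {3, 8, 13}
Step 3: union(12, 13) -> merged; set of 12 now {3, 8, 12, 13}
Step 4: union(11, 2) -> merged; set of 11 now {2, 11}
Step 5: find(12) -> no change; set of 12 is {3, 8, 12, 13}
Step 6: union(13, 1) -> merged; set of 13 now {1, 3, 8, 12, 13}
Step 7: union(3, 5) -> merged; set of 3 now {1, 3, 5, 8, 12, 13}
Step 8: find(10) -> no change; set of 10 is {10}
Step 9: union(7, 9) -> merged; set of 7 now {7, 9}
Step 10: union(4, 7) -> merged; set of 4 now {4, 7, 9}
Step 11: union(8, 3) -> already same set; set of 8 now {1, 3, 5, 8, 12, 13}
Step 12: union(8, 5) -> already same set; set of 8 now {1, 3, 5, 8, 12, 13}
Step 13: find(4) -> no change; set of 4 is {4, 7, 9}
Step 14: union(3, 7) -> merged; set of 3 now {1, 3, 4, 5, 7, 8, 9, 12, 13}
Component of 8: {1, 3, 4, 5, 7, 8, 9, 12, 13}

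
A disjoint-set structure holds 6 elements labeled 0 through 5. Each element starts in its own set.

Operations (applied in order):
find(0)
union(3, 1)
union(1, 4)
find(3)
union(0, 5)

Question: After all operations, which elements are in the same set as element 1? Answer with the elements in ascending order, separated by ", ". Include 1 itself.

Answer: 1, 3, 4

Derivation:
Step 1: find(0) -> no change; set of 0 is {0}
Step 2: union(3, 1) -> merged; set of 3 now {1, 3}
Step 3: union(1, 4) -> merged; set of 1 now {1, 3, 4}
Step 4: find(3) -> no change; set of 3 is {1, 3, 4}
Step 5: union(0, 5) -> merged; set of 0 now {0, 5}
Component of 1: {1, 3, 4}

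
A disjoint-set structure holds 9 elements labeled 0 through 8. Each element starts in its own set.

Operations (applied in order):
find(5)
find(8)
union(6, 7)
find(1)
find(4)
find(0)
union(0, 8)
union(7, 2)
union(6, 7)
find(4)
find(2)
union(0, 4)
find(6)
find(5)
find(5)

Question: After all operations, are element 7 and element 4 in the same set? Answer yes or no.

Step 1: find(5) -> no change; set of 5 is {5}
Step 2: find(8) -> no change; set of 8 is {8}
Step 3: union(6, 7) -> merged; set of 6 now {6, 7}
Step 4: find(1) -> no change; set of 1 is {1}
Step 5: find(4) -> no change; set of 4 is {4}
Step 6: find(0) -> no change; set of 0 is {0}
Step 7: union(0, 8) -> merged; set of 0 now {0, 8}
Step 8: union(7, 2) -> merged; set of 7 now {2, 6, 7}
Step 9: union(6, 7) -> already same set; set of 6 now {2, 6, 7}
Step 10: find(4) -> no change; set of 4 is {4}
Step 11: find(2) -> no change; set of 2 is {2, 6, 7}
Step 12: union(0, 4) -> merged; set of 0 now {0, 4, 8}
Step 13: find(6) -> no change; set of 6 is {2, 6, 7}
Step 14: find(5) -> no change; set of 5 is {5}
Step 15: find(5) -> no change; set of 5 is {5}
Set of 7: {2, 6, 7}; 4 is not a member.

Answer: no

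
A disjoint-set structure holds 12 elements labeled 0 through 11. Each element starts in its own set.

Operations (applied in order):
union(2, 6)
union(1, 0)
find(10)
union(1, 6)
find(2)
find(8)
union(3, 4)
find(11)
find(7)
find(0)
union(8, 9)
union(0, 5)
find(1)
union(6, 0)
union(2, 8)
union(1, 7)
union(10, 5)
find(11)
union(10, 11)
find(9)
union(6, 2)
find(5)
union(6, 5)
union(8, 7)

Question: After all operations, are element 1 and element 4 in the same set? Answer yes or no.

Step 1: union(2, 6) -> merged; set of 2 now {2, 6}
Step 2: union(1, 0) -> merged; set of 1 now {0, 1}
Step 3: find(10) -> no change; set of 10 is {10}
Step 4: union(1, 6) -> merged; set of 1 now {0, 1, 2, 6}
Step 5: find(2) -> no change; set of 2 is {0, 1, 2, 6}
Step 6: find(8) -> no change; set of 8 is {8}
Step 7: union(3, 4) -> merged; set of 3 now {3, 4}
Step 8: find(11) -> no change; set of 11 is {11}
Step 9: find(7) -> no change; set of 7 is {7}
Step 10: find(0) -> no change; set of 0 is {0, 1, 2, 6}
Step 11: union(8, 9) -> merged; set of 8 now {8, 9}
Step 12: union(0, 5) -> merged; set of 0 now {0, 1, 2, 5, 6}
Step 13: find(1) -> no change; set of 1 is {0, 1, 2, 5, 6}
Step 14: union(6, 0) -> already same set; set of 6 now {0, 1, 2, 5, 6}
Step 15: union(2, 8) -> merged; set of 2 now {0, 1, 2, 5, 6, 8, 9}
Step 16: union(1, 7) -> merged; set of 1 now {0, 1, 2, 5, 6, 7, 8, 9}
Step 17: union(10, 5) -> merged; set of 10 now {0, 1, 2, 5, 6, 7, 8, 9, 10}
Step 18: find(11) -> no change; set of 11 is {11}
Step 19: union(10, 11) -> merged; set of 10 now {0, 1, 2, 5, 6, 7, 8, 9, 10, 11}
Step 20: find(9) -> no change; set of 9 is {0, 1, 2, 5, 6, 7, 8, 9, 10, 11}
Step 21: union(6, 2) -> already same set; set of 6 now {0, 1, 2, 5, 6, 7, 8, 9, 10, 11}
Step 22: find(5) -> no change; set of 5 is {0, 1, 2, 5, 6, 7, 8, 9, 10, 11}
Step 23: union(6, 5) -> already same set; set of 6 now {0, 1, 2, 5, 6, 7, 8, 9, 10, 11}
Step 24: union(8, 7) -> already same set; set of 8 now {0, 1, 2, 5, 6, 7, 8, 9, 10, 11}
Set of 1: {0, 1, 2, 5, 6, 7, 8, 9, 10, 11}; 4 is not a member.

Answer: no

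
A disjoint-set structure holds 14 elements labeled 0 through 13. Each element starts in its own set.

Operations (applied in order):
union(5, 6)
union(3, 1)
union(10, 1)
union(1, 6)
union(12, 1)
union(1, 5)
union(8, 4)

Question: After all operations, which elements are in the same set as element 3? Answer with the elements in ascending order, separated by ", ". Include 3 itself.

Answer: 1, 3, 5, 6, 10, 12

Derivation:
Step 1: union(5, 6) -> merged; set of 5 now {5, 6}
Step 2: union(3, 1) -> merged; set of 3 now {1, 3}
Step 3: union(10, 1) -> merged; set of 10 now {1, 3, 10}
Step 4: union(1, 6) -> merged; set of 1 now {1, 3, 5, 6, 10}
Step 5: union(12, 1) -> merged; set of 12 now {1, 3, 5, 6, 10, 12}
Step 6: union(1, 5) -> already same set; set of 1 now {1, 3, 5, 6, 10, 12}
Step 7: union(8, 4) -> merged; set of 8 now {4, 8}
Component of 3: {1, 3, 5, 6, 10, 12}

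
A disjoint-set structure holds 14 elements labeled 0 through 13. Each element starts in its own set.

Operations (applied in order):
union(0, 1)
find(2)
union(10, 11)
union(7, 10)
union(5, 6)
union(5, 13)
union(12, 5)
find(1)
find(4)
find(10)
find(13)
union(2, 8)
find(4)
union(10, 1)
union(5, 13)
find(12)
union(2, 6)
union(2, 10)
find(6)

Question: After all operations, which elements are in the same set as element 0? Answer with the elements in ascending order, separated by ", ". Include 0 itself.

Step 1: union(0, 1) -> merged; set of 0 now {0, 1}
Step 2: find(2) -> no change; set of 2 is {2}
Step 3: union(10, 11) -> merged; set of 10 now {10, 11}
Step 4: union(7, 10) -> merged; set of 7 now {7, 10, 11}
Step 5: union(5, 6) -> merged; set of 5 now {5, 6}
Step 6: union(5, 13) -> merged; set of 5 now {5, 6, 13}
Step 7: union(12, 5) -> merged; set of 12 now {5, 6, 12, 13}
Step 8: find(1) -> no change; set of 1 is {0, 1}
Step 9: find(4) -> no change; set of 4 is {4}
Step 10: find(10) -> no change; set of 10 is {7, 10, 11}
Step 11: find(13) -> no change; set of 13 is {5, 6, 12, 13}
Step 12: union(2, 8) -> merged; set of 2 now {2, 8}
Step 13: find(4) -> no change; set of 4 is {4}
Step 14: union(10, 1) -> merged; set of 10 now {0, 1, 7, 10, 11}
Step 15: union(5, 13) -> already same set; set of 5 now {5, 6, 12, 13}
Step 16: find(12) -> no change; set of 12 is {5, 6, 12, 13}
Step 17: union(2, 6) -> merged; set of 2 now {2, 5, 6, 8, 12, 13}
Step 18: union(2, 10) -> merged; set of 2 now {0, 1, 2, 5, 6, 7, 8, 10, 11, 12, 13}
Step 19: find(6) -> no change; set of 6 is {0, 1, 2, 5, 6, 7, 8, 10, 11, 12, 13}
Component of 0: {0, 1, 2, 5, 6, 7, 8, 10, 11, 12, 13}

Answer: 0, 1, 2, 5, 6, 7, 8, 10, 11, 12, 13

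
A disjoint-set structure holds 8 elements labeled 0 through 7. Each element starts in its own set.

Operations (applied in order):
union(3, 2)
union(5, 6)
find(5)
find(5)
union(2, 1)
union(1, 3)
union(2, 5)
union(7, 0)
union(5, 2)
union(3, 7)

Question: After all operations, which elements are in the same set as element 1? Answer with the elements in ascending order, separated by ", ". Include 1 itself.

Step 1: union(3, 2) -> merged; set of 3 now {2, 3}
Step 2: union(5, 6) -> merged; set of 5 now {5, 6}
Step 3: find(5) -> no change; set of 5 is {5, 6}
Step 4: find(5) -> no change; set of 5 is {5, 6}
Step 5: union(2, 1) -> merged; set of 2 now {1, 2, 3}
Step 6: union(1, 3) -> already same set; set of 1 now {1, 2, 3}
Step 7: union(2, 5) -> merged; set of 2 now {1, 2, 3, 5, 6}
Step 8: union(7, 0) -> merged; set of 7 now {0, 7}
Step 9: union(5, 2) -> already same set; set of 5 now {1, 2, 3, 5, 6}
Step 10: union(3, 7) -> merged; set of 3 now {0, 1, 2, 3, 5, 6, 7}
Component of 1: {0, 1, 2, 3, 5, 6, 7}

Answer: 0, 1, 2, 3, 5, 6, 7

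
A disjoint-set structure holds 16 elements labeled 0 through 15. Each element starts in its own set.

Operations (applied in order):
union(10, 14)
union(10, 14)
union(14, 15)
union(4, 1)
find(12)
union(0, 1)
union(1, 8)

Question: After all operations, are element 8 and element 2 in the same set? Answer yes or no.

Step 1: union(10, 14) -> merged; set of 10 now {10, 14}
Step 2: union(10, 14) -> already same set; set of 10 now {10, 14}
Step 3: union(14, 15) -> merged; set of 14 now {10, 14, 15}
Step 4: union(4, 1) -> merged; set of 4 now {1, 4}
Step 5: find(12) -> no change; set of 12 is {12}
Step 6: union(0, 1) -> merged; set of 0 now {0, 1, 4}
Step 7: union(1, 8) -> merged; set of 1 now {0, 1, 4, 8}
Set of 8: {0, 1, 4, 8}; 2 is not a member.

Answer: no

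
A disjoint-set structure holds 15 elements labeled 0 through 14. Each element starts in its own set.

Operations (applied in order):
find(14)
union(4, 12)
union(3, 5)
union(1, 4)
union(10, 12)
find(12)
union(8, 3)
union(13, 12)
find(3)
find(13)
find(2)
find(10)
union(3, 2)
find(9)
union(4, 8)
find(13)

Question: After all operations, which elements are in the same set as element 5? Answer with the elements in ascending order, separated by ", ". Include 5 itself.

Step 1: find(14) -> no change; set of 14 is {14}
Step 2: union(4, 12) -> merged; set of 4 now {4, 12}
Step 3: union(3, 5) -> merged; set of 3 now {3, 5}
Step 4: union(1, 4) -> merged; set of 1 now {1, 4, 12}
Step 5: union(10, 12) -> merged; set of 10 now {1, 4, 10, 12}
Step 6: find(12) -> no change; set of 12 is {1, 4, 10, 12}
Step 7: union(8, 3) -> merged; set of 8 now {3, 5, 8}
Step 8: union(13, 12) -> merged; set of 13 now {1, 4, 10, 12, 13}
Step 9: find(3) -> no change; set of 3 is {3, 5, 8}
Step 10: find(13) -> no change; set of 13 is {1, 4, 10, 12, 13}
Step 11: find(2) -> no change; set of 2 is {2}
Step 12: find(10) -> no change; set of 10 is {1, 4, 10, 12, 13}
Step 13: union(3, 2) -> merged; set of 3 now {2, 3, 5, 8}
Step 14: find(9) -> no change; set of 9 is {9}
Step 15: union(4, 8) -> merged; set of 4 now {1, 2, 3, 4, 5, 8, 10, 12, 13}
Step 16: find(13) -> no change; set of 13 is {1, 2, 3, 4, 5, 8, 10, 12, 13}
Component of 5: {1, 2, 3, 4, 5, 8, 10, 12, 13}

Answer: 1, 2, 3, 4, 5, 8, 10, 12, 13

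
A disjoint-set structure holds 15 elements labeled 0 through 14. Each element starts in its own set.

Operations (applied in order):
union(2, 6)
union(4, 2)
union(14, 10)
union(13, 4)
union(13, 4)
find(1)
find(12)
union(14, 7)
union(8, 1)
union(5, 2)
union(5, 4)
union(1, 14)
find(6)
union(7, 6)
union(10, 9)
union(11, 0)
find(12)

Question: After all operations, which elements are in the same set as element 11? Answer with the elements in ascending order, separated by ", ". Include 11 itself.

Step 1: union(2, 6) -> merged; set of 2 now {2, 6}
Step 2: union(4, 2) -> merged; set of 4 now {2, 4, 6}
Step 3: union(14, 10) -> merged; set of 14 now {10, 14}
Step 4: union(13, 4) -> merged; set of 13 now {2, 4, 6, 13}
Step 5: union(13, 4) -> already same set; set of 13 now {2, 4, 6, 13}
Step 6: find(1) -> no change; set of 1 is {1}
Step 7: find(12) -> no change; set of 12 is {12}
Step 8: union(14, 7) -> merged; set of 14 now {7, 10, 14}
Step 9: union(8, 1) -> merged; set of 8 now {1, 8}
Step 10: union(5, 2) -> merged; set of 5 now {2, 4, 5, 6, 13}
Step 11: union(5, 4) -> already same set; set of 5 now {2, 4, 5, 6, 13}
Step 12: union(1, 14) -> merged; set of 1 now {1, 7, 8, 10, 14}
Step 13: find(6) -> no change; set of 6 is {2, 4, 5, 6, 13}
Step 14: union(7, 6) -> merged; set of 7 now {1, 2, 4, 5, 6, 7, 8, 10, 13, 14}
Step 15: union(10, 9) -> merged; set of 10 now {1, 2, 4, 5, 6, 7, 8, 9, 10, 13, 14}
Step 16: union(11, 0) -> merged; set of 11 now {0, 11}
Step 17: find(12) -> no change; set of 12 is {12}
Component of 11: {0, 11}

Answer: 0, 11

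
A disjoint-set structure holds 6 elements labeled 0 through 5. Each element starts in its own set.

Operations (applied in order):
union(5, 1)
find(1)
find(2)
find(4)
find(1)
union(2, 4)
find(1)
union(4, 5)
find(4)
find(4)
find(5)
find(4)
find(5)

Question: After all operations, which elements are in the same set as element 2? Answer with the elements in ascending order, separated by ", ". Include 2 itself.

Answer: 1, 2, 4, 5

Derivation:
Step 1: union(5, 1) -> merged; set of 5 now {1, 5}
Step 2: find(1) -> no change; set of 1 is {1, 5}
Step 3: find(2) -> no change; set of 2 is {2}
Step 4: find(4) -> no change; set of 4 is {4}
Step 5: find(1) -> no change; set of 1 is {1, 5}
Step 6: union(2, 4) -> merged; set of 2 now {2, 4}
Step 7: find(1) -> no change; set of 1 is {1, 5}
Step 8: union(4, 5) -> merged; set of 4 now {1, 2, 4, 5}
Step 9: find(4) -> no change; set of 4 is {1, 2, 4, 5}
Step 10: find(4) -> no change; set of 4 is {1, 2, 4, 5}
Step 11: find(5) -> no change; set of 5 is {1, 2, 4, 5}
Step 12: find(4) -> no change; set of 4 is {1, 2, 4, 5}
Step 13: find(5) -> no change; set of 5 is {1, 2, 4, 5}
Component of 2: {1, 2, 4, 5}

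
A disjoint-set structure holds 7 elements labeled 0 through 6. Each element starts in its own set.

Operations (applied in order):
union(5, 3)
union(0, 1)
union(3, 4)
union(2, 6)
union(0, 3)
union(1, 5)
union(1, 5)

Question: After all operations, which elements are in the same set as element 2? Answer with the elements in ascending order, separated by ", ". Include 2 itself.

Step 1: union(5, 3) -> merged; set of 5 now {3, 5}
Step 2: union(0, 1) -> merged; set of 0 now {0, 1}
Step 3: union(3, 4) -> merged; set of 3 now {3, 4, 5}
Step 4: union(2, 6) -> merged; set of 2 now {2, 6}
Step 5: union(0, 3) -> merged; set of 0 now {0, 1, 3, 4, 5}
Step 6: union(1, 5) -> already same set; set of 1 now {0, 1, 3, 4, 5}
Step 7: union(1, 5) -> already same set; set of 1 now {0, 1, 3, 4, 5}
Component of 2: {2, 6}

Answer: 2, 6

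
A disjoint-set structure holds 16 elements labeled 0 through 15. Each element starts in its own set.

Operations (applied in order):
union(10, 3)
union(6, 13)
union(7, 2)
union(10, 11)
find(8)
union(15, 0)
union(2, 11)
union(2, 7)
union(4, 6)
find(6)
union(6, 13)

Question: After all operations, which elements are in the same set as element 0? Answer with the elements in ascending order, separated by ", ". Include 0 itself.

Step 1: union(10, 3) -> merged; set of 10 now {3, 10}
Step 2: union(6, 13) -> merged; set of 6 now {6, 13}
Step 3: union(7, 2) -> merged; set of 7 now {2, 7}
Step 4: union(10, 11) -> merged; set of 10 now {3, 10, 11}
Step 5: find(8) -> no change; set of 8 is {8}
Step 6: union(15, 0) -> merged; set of 15 now {0, 15}
Step 7: union(2, 11) -> merged; set of 2 now {2, 3, 7, 10, 11}
Step 8: union(2, 7) -> already same set; set of 2 now {2, 3, 7, 10, 11}
Step 9: union(4, 6) -> merged; set of 4 now {4, 6, 13}
Step 10: find(6) -> no change; set of 6 is {4, 6, 13}
Step 11: union(6, 13) -> already same set; set of 6 now {4, 6, 13}
Component of 0: {0, 15}

Answer: 0, 15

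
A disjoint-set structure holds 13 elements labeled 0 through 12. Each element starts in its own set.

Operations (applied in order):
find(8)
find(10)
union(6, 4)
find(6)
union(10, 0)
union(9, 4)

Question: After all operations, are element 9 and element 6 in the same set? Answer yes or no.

Answer: yes

Derivation:
Step 1: find(8) -> no change; set of 8 is {8}
Step 2: find(10) -> no change; set of 10 is {10}
Step 3: union(6, 4) -> merged; set of 6 now {4, 6}
Step 4: find(6) -> no change; set of 6 is {4, 6}
Step 5: union(10, 0) -> merged; set of 10 now {0, 10}
Step 6: union(9, 4) -> merged; set of 9 now {4, 6, 9}
Set of 9: {4, 6, 9}; 6 is a member.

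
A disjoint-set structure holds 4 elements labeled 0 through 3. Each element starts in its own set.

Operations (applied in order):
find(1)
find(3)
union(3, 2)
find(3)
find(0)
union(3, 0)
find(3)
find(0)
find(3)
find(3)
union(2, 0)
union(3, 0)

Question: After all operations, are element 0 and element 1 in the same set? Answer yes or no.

Answer: no

Derivation:
Step 1: find(1) -> no change; set of 1 is {1}
Step 2: find(3) -> no change; set of 3 is {3}
Step 3: union(3, 2) -> merged; set of 3 now {2, 3}
Step 4: find(3) -> no change; set of 3 is {2, 3}
Step 5: find(0) -> no change; set of 0 is {0}
Step 6: union(3, 0) -> merged; set of 3 now {0, 2, 3}
Step 7: find(3) -> no change; set of 3 is {0, 2, 3}
Step 8: find(0) -> no change; set of 0 is {0, 2, 3}
Step 9: find(3) -> no change; set of 3 is {0, 2, 3}
Step 10: find(3) -> no change; set of 3 is {0, 2, 3}
Step 11: union(2, 0) -> already same set; set of 2 now {0, 2, 3}
Step 12: union(3, 0) -> already same set; set of 3 now {0, 2, 3}
Set of 0: {0, 2, 3}; 1 is not a member.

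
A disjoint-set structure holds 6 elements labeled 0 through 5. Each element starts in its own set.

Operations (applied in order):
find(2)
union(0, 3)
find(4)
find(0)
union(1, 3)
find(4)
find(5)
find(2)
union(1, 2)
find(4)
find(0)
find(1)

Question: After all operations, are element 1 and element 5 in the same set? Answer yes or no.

Step 1: find(2) -> no change; set of 2 is {2}
Step 2: union(0, 3) -> merged; set of 0 now {0, 3}
Step 3: find(4) -> no change; set of 4 is {4}
Step 4: find(0) -> no change; set of 0 is {0, 3}
Step 5: union(1, 3) -> merged; set of 1 now {0, 1, 3}
Step 6: find(4) -> no change; set of 4 is {4}
Step 7: find(5) -> no change; set of 5 is {5}
Step 8: find(2) -> no change; set of 2 is {2}
Step 9: union(1, 2) -> merged; set of 1 now {0, 1, 2, 3}
Step 10: find(4) -> no change; set of 4 is {4}
Step 11: find(0) -> no change; set of 0 is {0, 1, 2, 3}
Step 12: find(1) -> no change; set of 1 is {0, 1, 2, 3}
Set of 1: {0, 1, 2, 3}; 5 is not a member.

Answer: no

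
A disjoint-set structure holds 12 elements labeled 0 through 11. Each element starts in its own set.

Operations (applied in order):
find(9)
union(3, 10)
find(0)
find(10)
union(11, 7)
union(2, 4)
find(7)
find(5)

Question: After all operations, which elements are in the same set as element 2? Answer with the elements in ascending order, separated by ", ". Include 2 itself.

Answer: 2, 4

Derivation:
Step 1: find(9) -> no change; set of 9 is {9}
Step 2: union(3, 10) -> merged; set of 3 now {3, 10}
Step 3: find(0) -> no change; set of 0 is {0}
Step 4: find(10) -> no change; set of 10 is {3, 10}
Step 5: union(11, 7) -> merged; set of 11 now {7, 11}
Step 6: union(2, 4) -> merged; set of 2 now {2, 4}
Step 7: find(7) -> no change; set of 7 is {7, 11}
Step 8: find(5) -> no change; set of 5 is {5}
Component of 2: {2, 4}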